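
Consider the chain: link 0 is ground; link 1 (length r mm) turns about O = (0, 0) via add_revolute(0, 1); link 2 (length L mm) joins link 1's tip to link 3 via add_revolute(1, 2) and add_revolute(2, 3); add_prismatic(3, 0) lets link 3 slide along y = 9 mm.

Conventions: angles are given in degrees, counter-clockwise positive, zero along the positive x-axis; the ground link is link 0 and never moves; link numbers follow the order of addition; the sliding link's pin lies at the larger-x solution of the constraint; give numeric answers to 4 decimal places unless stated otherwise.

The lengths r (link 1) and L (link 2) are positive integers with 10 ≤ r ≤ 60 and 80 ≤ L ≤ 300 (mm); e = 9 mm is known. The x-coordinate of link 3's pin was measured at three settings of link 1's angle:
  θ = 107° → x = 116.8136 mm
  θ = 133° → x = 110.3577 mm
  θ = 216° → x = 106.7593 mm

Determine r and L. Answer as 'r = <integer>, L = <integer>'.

constraint per measurement: (x − r cos θ)² + (r sin θ − e)² = L²
subtracting the θ₁ and θ₂ equations cancels the r² and L² terms:
r = (x₁² − x₂²) / (2[(x₁cos θ₁ + e sin θ₁) − (x₂cos θ₂ + e sin θ₂)]) = 16.9999 → r = 17
L² = (x₁ − r cos θ₁)² + (r sin θ₁ − e)² = 14883.9896 → L = 122.0000 → L = 122
check at θ₃=216°: x = 106.7593 (printed 106.7593) ✓

r = 17, L = 122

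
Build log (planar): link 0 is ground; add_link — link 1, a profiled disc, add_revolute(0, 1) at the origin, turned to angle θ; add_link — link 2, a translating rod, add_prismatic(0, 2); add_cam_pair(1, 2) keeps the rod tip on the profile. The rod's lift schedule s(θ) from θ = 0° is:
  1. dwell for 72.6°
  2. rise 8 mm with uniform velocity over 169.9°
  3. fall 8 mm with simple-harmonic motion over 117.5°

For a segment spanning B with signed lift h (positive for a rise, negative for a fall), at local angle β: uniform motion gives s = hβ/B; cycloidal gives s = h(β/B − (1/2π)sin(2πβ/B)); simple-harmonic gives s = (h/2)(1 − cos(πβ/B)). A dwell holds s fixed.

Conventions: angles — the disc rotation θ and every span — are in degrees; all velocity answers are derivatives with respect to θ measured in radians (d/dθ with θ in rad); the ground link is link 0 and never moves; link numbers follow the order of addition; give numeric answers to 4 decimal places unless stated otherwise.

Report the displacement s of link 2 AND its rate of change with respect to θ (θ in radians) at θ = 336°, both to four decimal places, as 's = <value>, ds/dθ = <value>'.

seg 1 [0°–72.6°] dwell: s stays 0.0000
seg 2 [72.6°–242.5°] uniform, h=8: full span → s += 8 → s = 8.0000
seg 3 [242.5°–360°] simple-harmonic, h=-8: θ=336° here. β=93.5, B=117.5. -8/2·(1 − cos(π·0.7957)) = -7.2043 → s = 0.7957
velocity in seg [242.5°–360°] (simple-harmonic), θ in radians: β = 93.5° = 1.6319 rad, B = 117.5° = 2.0508 rad; ds/dθ = (πh/(2B)) sin(πβ/B) = (π·(-8)/(2·2.0508)) sin(π·0.7957) = -3.667697 mm/rad

s = 0.7957, ds/dθ = -3.6677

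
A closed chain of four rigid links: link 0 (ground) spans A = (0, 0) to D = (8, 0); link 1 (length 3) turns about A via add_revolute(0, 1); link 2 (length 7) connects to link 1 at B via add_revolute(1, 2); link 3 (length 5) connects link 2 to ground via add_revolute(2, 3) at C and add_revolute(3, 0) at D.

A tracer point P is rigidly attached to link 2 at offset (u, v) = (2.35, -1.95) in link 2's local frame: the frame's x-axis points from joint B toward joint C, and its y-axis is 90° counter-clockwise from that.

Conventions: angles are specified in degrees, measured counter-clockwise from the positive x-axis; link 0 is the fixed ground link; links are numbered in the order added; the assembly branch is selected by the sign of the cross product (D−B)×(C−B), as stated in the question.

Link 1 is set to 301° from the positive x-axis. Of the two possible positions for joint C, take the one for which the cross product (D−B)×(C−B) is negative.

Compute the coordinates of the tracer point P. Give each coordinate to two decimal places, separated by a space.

A=(0,0), D=(8.00,0)
B = A + 3.00·(cos301°, sin301°) = (1.5451, -2.5715)
|BD| = 6.9482
circle(B,7.00) ∩ circle(D,5.00): a=5.2012, h=4.6848
  candidates: C₊=(4.6432,3.7056) cross=32.551; C₋=(8.1108,-4.9988) cross=-32.551
  branch - wants cross < 0 → take C=(8.1108,-4.9988) (cross=-32.551)
ex = (C−B)/|BC| = (0.9380,-0.3468); ey = (0.3468,0.9380)
P = B + 2.35·ex + -1.95·ey = (3.0731,-5.2154)

3.07 -5.22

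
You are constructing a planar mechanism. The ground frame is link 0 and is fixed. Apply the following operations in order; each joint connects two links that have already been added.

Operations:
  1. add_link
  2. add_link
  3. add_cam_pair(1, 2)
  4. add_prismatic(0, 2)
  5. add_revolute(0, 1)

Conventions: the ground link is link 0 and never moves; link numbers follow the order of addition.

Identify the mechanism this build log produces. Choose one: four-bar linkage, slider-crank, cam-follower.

links: 3 (incl. ground); joints: 1 revolute, 1 prismatic, 1 higher (cam) pair, forming one closed loop
3 links, revolute + prismatic + higher pair in one loop → cam-follower

cam-follower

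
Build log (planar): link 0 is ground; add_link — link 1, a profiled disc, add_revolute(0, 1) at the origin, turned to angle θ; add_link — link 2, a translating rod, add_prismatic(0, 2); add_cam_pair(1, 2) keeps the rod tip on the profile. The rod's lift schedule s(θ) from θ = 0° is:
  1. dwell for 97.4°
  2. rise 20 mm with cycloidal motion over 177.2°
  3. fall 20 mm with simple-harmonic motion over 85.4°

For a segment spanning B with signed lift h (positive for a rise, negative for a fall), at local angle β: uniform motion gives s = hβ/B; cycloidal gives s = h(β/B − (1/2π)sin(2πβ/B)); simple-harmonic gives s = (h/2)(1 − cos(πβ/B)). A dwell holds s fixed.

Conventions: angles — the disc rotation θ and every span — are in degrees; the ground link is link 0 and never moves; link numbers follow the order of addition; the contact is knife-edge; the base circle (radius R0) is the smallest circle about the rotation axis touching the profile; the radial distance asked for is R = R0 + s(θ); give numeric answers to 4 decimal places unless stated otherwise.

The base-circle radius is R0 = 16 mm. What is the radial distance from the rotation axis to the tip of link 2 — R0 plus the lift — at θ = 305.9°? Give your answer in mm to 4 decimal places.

seg 1 [0°–97.4°] dwell: s stays 0.0000
seg 2 [97.4°–274.6°] cycloidal, h=20: full span → s += 20 → s = 20.0000
seg 3 [274.6°–360°] simple-harmonic, h=-20: θ=305.9° here. β=31.3, B=85.4. -20/2·(1 − cos(π·0.3665)) = -5.9282 → s = 14.0718
R = R0 + s = 16 + 14.0718 = 30.0718

30.0718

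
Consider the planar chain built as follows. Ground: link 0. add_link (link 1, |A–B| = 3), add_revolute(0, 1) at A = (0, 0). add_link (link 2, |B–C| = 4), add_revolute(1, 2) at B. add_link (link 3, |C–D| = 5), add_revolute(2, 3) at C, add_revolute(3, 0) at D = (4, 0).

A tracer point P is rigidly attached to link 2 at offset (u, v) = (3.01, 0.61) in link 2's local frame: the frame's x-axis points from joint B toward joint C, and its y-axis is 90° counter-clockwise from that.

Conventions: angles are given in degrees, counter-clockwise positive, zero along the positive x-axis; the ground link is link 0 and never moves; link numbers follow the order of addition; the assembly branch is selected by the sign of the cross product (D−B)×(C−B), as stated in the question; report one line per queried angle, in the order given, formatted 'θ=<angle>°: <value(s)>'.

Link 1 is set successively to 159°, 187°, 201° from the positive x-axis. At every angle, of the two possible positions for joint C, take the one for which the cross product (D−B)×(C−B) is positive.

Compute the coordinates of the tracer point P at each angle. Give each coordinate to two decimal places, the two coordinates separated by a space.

A=(0,0), D=(4.00,0)
θ=159°: B = A + 3.00·(cos159°, sin159°) = (-2.8007, 1.0751)
θ=159°: |BD| = 6.8852
θ=159°: circle(B,4.00) ∩ circle(D,5.00): a=2.7890, h=2.8673
θ=159°:   candidates: C₊=(0.4018,3.4717) cross=19.742; C₋=(-0.4936,-2.1925) cross=-19.742
θ=159°:   branch + wants cross > 0 → take C=(0.4018,3.4717) (cross=19.742)
θ=159°: ex = (C−B)/|BC| = (0.8006,0.5992); ey = (-0.5992,0.8006)
θ=159°: P = B + 3.01·ex + 0.61·ey = (-0.7563,3.3669)
θ=187°: B = A + 3.00·(cos187°, sin187°) = (-2.9776, -0.3656)
θ=187°: |BD| = 6.9872
θ=187°: circle(B,4.00) ∩ circle(D,5.00): a=2.8496, h=2.8071
θ=187°:   candidates: C₊=(-0.2789,2.5868) cross=19.614; C₋=(0.0149,-3.0198) cross=-19.614
θ=187°:   branch + wants cross > 0 → take C=(-0.2789,2.5868) (cross=19.614)
θ=187°: ex = (C−B)/|BC| = (0.6747,0.7381); ey = (-0.7381,0.6747)
θ=187°: P = B + 3.01·ex + 0.61·ey = (-1.3970,2.2676)
θ=201°: B = A + 3.00·(cos201°, sin201°) = (-2.8007, -1.0751)
θ=201°: |BD| = 6.8852
θ=201°: circle(B,4.00) ∩ circle(D,5.00): a=2.7890, h=2.8673
θ=201°:   candidates: C₊=(-0.4936,2.1925) cross=19.742; C₋=(0.4018,-3.4717) cross=-19.742
θ=201°:   branch + wants cross > 0 → take C=(-0.4936,2.1925) (cross=19.742)
θ=201°: ex = (C−B)/|BC| = (0.5768,0.8169); ey = (-0.8169,0.5768)
θ=201°: P = B + 3.01·ex + 0.61·ey = (-1.5630,1.7356)

θ=159°: -0.76 3.37
θ=187°: -1.40 2.27
θ=201°: -1.56 1.74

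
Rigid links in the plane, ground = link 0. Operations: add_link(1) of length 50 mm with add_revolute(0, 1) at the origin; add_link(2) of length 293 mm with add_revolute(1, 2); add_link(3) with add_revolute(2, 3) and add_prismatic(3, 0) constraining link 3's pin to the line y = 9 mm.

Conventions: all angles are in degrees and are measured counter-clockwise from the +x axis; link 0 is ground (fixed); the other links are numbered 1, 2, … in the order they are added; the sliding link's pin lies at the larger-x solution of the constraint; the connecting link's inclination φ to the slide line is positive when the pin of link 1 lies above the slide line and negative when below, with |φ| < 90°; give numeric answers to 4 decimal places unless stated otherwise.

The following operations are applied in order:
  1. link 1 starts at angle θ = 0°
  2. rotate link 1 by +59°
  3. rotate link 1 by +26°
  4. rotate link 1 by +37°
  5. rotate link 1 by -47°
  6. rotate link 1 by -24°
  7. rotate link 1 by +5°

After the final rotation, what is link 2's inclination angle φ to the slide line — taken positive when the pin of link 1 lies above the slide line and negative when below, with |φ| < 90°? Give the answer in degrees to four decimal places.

geometry: r = 50 mm, L = 293 mm, e = 9 mm; θ starts at 0°
rotate link 1 by +59°: θ ← 0° +59° = 59°
rotate link 1 by +26°: θ ← 59° +26° = 85°
rotate link 1 by +37°: θ ← 85° +37° = 122°
rotate link 1 by -47°: θ ← 122° -47° = 75°
rotate link 1 by -24°: θ ← 75° -24° = 51°
rotate link 1 by +5°: θ ← 51° +5° = 56°
h = r sin θ − e = 41.451879 − 9 = 32.451879
sin φ = h / L = 32.451879 / 293 = 0.11075726
φ = arcsin(0.11075726) = 6.358970°

6.3590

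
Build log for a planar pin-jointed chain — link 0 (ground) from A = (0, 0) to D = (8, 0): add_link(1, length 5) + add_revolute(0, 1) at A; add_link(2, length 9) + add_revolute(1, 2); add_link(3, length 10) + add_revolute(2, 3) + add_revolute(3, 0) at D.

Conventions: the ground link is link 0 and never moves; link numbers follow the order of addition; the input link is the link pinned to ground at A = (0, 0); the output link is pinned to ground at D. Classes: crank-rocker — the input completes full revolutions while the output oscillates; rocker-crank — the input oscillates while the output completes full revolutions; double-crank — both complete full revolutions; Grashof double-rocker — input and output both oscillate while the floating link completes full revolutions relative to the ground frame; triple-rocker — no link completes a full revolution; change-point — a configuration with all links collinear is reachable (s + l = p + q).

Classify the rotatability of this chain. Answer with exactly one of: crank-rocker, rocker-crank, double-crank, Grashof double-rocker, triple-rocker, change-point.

lengths: ground=8, input=5, coupler=9, output=10
sorted: s=5 (shortest), l=10 (longest), p+q=17
s + l = 15 vs p + q = 17
s + l < p + q (Grashof) with shortest = input link → crank-rocker

crank-rocker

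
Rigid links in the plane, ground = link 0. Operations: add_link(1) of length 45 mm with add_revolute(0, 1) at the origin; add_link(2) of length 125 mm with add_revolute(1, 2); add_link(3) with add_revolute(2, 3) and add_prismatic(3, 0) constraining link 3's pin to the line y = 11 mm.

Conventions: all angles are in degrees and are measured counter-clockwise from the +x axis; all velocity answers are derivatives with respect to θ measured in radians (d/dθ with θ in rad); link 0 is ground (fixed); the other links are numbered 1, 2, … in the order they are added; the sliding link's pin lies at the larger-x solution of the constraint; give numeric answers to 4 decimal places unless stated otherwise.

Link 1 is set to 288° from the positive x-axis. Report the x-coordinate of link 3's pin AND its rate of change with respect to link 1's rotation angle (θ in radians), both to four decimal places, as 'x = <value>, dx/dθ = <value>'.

geometry: r = 45 mm, L = 125 mm, e = 11 mm
crank pin P = (r cos θ, r sin θ) = (13.905765, -42.797543)
h = r sin θ − e = -42.797543 − 11 = -53.797543
x = r cos θ + √(L² − h²) = 13.905765 + 112.830955 = 126.736719
dx/dθ = −r sin θ − h·r cos θ/√(L² − h²) (θ in radians; h = -53.797543) = 49.427780

x = 126.7367, dx/dθ = 49.4278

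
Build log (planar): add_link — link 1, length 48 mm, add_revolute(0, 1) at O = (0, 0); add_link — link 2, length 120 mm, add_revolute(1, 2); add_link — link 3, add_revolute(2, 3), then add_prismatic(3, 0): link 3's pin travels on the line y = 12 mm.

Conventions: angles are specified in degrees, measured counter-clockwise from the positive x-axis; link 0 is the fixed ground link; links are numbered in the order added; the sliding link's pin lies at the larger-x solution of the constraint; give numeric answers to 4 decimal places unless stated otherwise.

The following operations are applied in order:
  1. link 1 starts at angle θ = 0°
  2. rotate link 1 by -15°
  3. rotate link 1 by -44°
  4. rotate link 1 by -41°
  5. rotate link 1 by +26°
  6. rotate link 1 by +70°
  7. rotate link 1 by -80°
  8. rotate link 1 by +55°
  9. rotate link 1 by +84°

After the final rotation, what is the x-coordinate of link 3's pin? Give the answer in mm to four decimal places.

geometry: r = 48 mm, L = 120 mm, e = 12 mm; θ starts at 0°
rotate link 1 by -15°: θ ← 0° -15° = -15°
rotate link 1 by -44°: θ ← -15° -44° = -59°
rotate link 1 by -41°: θ ← -59° -41° = -100°
rotate link 1 by +26°: θ ← -100° +26° = -74°
rotate link 1 by +70°: θ ← -74° +70° = -4°
rotate link 1 by -80°: θ ← -4° -80° = -84°
rotate link 1 by +55°: θ ← -84° +55° = -29°
rotate link 1 by +84°: θ ← -29° +84° = 55°
crank pin P = (r cos θ, r sin θ) = (27.531669, 39.319298)
h = r sin θ − e = 39.319298 − 12 = 27.319298
x = r cos θ + √(L² − h²) = 27.531669 + 116.848859 = 144.380528

144.3805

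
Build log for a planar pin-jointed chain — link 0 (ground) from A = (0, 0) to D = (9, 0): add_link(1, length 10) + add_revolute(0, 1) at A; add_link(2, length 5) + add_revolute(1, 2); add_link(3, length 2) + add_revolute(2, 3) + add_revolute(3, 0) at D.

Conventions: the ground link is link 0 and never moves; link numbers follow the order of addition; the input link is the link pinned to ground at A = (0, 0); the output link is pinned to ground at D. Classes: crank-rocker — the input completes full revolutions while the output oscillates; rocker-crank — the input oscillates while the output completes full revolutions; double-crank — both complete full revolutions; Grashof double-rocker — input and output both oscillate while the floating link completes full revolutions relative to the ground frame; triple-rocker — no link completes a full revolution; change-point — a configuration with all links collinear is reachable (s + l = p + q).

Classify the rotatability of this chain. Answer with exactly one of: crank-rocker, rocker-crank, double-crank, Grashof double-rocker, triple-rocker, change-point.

lengths: ground=9, input=10, coupler=5, output=2
sorted: s=2 (shortest), l=10 (longest), p+q=14
s + l = 12 vs p + q = 14
s + l < p + q (Grashof) with shortest = output link → rocker-crank

rocker-crank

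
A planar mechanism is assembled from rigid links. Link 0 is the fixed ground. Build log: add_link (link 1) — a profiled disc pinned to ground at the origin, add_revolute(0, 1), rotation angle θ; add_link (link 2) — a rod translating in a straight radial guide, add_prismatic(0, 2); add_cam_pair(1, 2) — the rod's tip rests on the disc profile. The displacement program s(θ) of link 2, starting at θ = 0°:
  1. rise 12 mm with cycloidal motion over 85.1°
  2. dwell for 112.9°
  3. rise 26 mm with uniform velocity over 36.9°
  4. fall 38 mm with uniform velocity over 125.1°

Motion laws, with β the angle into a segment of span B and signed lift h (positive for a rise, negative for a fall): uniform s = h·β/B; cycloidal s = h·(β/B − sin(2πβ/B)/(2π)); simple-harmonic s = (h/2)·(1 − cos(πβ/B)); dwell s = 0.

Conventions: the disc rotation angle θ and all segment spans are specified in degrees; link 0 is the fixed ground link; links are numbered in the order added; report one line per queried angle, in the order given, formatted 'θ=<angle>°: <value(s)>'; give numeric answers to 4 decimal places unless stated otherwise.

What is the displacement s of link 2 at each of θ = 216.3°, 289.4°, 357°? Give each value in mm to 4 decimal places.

seg 1 [0°–85.1°] cycloidal, h=12: full span → s += 12 → s = 12.0000
seg 2 [85.1°–198°] dwell: s stays 12.0000
seg 3 [198°–234.9°] uniform, h=26: θ=216.3° here. β=18.3, B=36.9. 26·18.3/36.9 = 12.8943 → s = 24.8943
seg 3 [198°–234.9°] uniform, h=26: full span → s += 26 → s = 38.0000
seg 4 [234.9°–360°] uniform, h=-38: θ=289.4° here. β=54.5, B=125.1. -38·54.5/125.1 = -16.5548 → s = 21.4452
seg 4 [234.9°–360°] uniform, h=-38: θ=357° here. β=122.1, B=125.1. -38·122.1/125.1 = -37.0887 → s = 0.9113

θ=216.3°: 24.8943
θ=289.4°: 21.4452
θ=357°: 0.9113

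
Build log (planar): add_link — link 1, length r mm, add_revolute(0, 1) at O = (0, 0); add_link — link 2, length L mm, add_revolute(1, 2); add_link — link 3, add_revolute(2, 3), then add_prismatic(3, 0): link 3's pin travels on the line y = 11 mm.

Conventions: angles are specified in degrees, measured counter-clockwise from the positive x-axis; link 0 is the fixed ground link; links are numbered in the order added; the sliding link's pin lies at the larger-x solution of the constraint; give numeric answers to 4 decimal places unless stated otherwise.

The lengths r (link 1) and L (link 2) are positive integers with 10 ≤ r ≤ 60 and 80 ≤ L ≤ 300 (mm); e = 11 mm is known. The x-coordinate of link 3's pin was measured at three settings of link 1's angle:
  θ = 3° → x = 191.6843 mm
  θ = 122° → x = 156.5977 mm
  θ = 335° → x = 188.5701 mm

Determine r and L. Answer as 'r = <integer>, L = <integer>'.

constraint per measurement: (x − r cos θ)² + (r sin θ − e)² = L²
subtracting the θ₁ and θ₂ equations cancels the r² and L² terms:
r = (x₁² − x₂²) / (2[(x₁cos θ₁ + e sin θ₁) − (x₂cos θ₂ + e sin θ₂)]) = 23.0000 → r = 23
L² = (x₁ − r cos θ₁)² + (r sin θ₁ − e)² = 28560.9951 → L = 169.0000 → L = 169
check at θ₃=335°: x = 188.5701 (printed 188.5701) ✓

r = 23, L = 169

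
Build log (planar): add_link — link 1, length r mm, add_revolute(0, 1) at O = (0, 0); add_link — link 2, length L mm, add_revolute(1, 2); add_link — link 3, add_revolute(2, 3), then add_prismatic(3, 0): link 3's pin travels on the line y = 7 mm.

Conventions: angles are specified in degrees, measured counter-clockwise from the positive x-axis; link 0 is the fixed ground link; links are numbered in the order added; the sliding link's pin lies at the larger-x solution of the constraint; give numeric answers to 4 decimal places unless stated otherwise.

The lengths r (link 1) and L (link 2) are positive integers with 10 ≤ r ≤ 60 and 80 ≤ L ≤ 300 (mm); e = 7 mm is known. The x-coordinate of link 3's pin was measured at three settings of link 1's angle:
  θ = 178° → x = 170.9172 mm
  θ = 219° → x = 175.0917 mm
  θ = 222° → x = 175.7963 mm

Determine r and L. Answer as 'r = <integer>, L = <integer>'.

constraint per measurement: (x − r cos θ)² + (r sin θ − e)² = L²
subtracting the θ₁ and θ₂ equations cancels the r² and L² terms:
r = (x₁² − x₂²) / (2[(x₁cos θ₁ + e sin θ₁) − (x₂cos θ₂ + e sin θ₂)]) = 24.0002 → r = 24
L² = (x₁ − r cos θ₁)² + (r sin θ₁ − e)² = 38024.9910 → L = 195.0000 → L = 195
check at θ₃=222°: x = 175.7963 (printed 175.7963) ✓

r = 24, L = 195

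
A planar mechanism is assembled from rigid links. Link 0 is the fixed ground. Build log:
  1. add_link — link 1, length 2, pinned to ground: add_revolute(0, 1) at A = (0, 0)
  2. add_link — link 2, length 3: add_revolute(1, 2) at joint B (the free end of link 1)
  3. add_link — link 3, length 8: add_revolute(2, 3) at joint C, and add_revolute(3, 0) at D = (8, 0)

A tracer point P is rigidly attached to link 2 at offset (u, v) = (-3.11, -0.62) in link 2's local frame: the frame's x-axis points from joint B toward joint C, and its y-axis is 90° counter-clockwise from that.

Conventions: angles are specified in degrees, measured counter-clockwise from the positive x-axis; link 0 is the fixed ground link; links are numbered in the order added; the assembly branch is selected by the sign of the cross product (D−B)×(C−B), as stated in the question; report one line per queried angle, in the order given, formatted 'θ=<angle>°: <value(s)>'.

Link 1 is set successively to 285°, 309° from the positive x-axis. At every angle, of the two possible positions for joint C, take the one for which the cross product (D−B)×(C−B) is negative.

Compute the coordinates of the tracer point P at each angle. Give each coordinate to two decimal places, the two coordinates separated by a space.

A=(0,0), D=(8.00,0)
θ=285°: B = A + 2.00·(cos285°, sin285°) = (0.5176, -1.9319)
θ=285°: |BD| = 7.7277
θ=285°: circle(B,3.00) ∩ circle(D,8.00): a=0.3053, h=2.9844
θ=285°:   candidates: C₊=(0.0671,1.0341) cross=23.063; C₋=(1.5593,-4.7452) cross=-23.063
θ=285°:   branch - wants cross < 0 → take C=(1.5593,-4.7452) (cross=-23.063)
θ=285°: ex = (C−B)/|BC| = (0.3472,-0.9378); ey = (0.9378,0.3472)
θ=285°: P = B + -3.11·ex + -0.62·ey = (-1.1436,0.7694)
θ=309°: B = A + 2.00·(cos309°, sin309°) = (1.2586, -1.5543)
θ=309°: |BD| = 6.9182
θ=309°: circle(B,3.00) ∩ circle(D,8.00): a=-0.5159, h=2.9553
θ=309°:   candidates: C₊=(0.0920,1.2096) cross=20.445; C₋=(1.4199,-4.5500) cross=-20.445
θ=309°:   branch - wants cross < 0 → take C=(1.4199,-4.5500) (cross=-20.445)
θ=309°: ex = (C−B)/|BC| = (0.0537,-0.9986); ey = (0.9986,0.0537)
θ=309°: P = B + -3.11·ex + -0.62·ey = (0.4724,1.5179)

θ=285°: -1.14 0.77
θ=309°: 0.47 1.52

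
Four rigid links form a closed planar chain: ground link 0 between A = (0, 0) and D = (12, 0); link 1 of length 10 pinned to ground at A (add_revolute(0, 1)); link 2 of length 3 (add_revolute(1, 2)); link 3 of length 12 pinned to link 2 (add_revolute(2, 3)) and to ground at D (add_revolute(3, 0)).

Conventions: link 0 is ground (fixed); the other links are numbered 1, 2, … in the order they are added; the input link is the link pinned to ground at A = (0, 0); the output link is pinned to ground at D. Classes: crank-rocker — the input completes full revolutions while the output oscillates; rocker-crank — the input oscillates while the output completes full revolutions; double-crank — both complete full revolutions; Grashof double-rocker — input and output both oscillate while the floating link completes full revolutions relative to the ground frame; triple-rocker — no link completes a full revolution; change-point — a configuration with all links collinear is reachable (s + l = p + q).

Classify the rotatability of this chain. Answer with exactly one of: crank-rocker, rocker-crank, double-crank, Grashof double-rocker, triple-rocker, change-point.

lengths: ground=12, input=10, coupler=3, output=12
sorted: s=3 (shortest), l=12 (longest), p+q=22
s + l = 15 vs p + q = 22
s + l < p + q (Grashof) with shortest = coupler link → Grashof double-rocker

Grashof double-rocker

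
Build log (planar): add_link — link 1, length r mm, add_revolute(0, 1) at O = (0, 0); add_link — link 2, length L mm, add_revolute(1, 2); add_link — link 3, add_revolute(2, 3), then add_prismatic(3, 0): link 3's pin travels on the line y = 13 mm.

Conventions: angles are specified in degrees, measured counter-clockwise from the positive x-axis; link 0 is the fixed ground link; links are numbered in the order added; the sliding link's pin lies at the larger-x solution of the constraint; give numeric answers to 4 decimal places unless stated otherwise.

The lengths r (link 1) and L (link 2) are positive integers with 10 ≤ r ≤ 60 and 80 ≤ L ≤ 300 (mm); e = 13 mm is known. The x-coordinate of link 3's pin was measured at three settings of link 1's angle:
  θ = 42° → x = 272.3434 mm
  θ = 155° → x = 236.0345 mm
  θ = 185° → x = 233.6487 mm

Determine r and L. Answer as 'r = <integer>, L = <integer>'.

constraint per measurement: (x − r cos θ)² + (r sin θ − e)² = L²
subtracting the θ₁ and θ₂ equations cancels the r² and L² terms:
r = (x₁² − x₂²) / (2[(x₁cos θ₁ + e sin θ₁) − (x₂cos θ₂ + e sin θ₂)]) = 22.0000 → r = 22
L² = (x₁ − r cos θ₁)² + (r sin θ₁ − e)² = 65535.9989 → L = 256.0000 → L = 256
check at θ₃=185°: x = 233.6487 (printed 233.6487) ✓

r = 22, L = 256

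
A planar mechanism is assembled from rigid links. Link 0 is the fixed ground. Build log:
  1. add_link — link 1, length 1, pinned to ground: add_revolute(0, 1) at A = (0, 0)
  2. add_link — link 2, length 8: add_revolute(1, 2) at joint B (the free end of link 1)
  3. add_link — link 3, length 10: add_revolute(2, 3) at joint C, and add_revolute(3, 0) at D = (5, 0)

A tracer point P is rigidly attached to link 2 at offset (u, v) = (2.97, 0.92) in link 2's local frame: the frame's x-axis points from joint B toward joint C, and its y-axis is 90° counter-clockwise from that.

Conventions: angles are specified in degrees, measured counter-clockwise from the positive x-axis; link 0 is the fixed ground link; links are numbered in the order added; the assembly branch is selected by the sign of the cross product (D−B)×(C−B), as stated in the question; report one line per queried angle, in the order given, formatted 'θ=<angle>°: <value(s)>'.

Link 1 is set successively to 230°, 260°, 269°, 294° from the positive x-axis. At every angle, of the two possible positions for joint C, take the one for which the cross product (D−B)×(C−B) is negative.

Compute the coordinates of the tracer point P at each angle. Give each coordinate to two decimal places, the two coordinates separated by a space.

A=(0,0), D=(5.00,0)
θ=230°: B = A + 1.00·(cos230°, sin230°) = (-0.6428, -0.7660)
θ=230°: |BD| = 5.6945
θ=230°: circle(B,8.00) ∩ circle(D,10.00): a=-0.3136, h=7.9938
θ=230°:   candidates: C₊=(-2.0289,7.1130) cross=45.521; C₋=(0.1218,-8.7294) cross=-45.521
θ=230°:   branch - wants cross < 0 → take C=(0.1218,-8.7294) (cross=-45.521)
θ=230°: ex = (C−B)/|BC| = (0.0956,-0.9954); ey = (0.9954,0.0956)
θ=230°: P = B + 2.97·ex + 0.92·ey = (0.5568,-3.6345)
θ=260°: B = A + 1.00·(cos260°, sin260°) = (-0.1736, -0.9848)
θ=260°: |BD| = 5.2665
θ=260°: circle(B,8.00) ∩ circle(D,10.00): a=-0.7845, h=7.9614
θ=260°:   candidates: C₊=(-2.4331,6.6895) cross=41.929; C₋=(0.5444,-8.9525) cross=-41.929
θ=260°:   branch - wants cross < 0 → take C=(0.5444,-8.9525) (cross=-41.929)
θ=260°: ex = (C−B)/|BC| = (0.0898,-0.9960); ey = (0.9960,0.0898)
θ=260°: P = B + 2.97·ex + 0.92·ey = (1.0092,-3.8602)
θ=269°: B = A + 1.00·(cos269°, sin269°) = (-0.0175, -0.9998)
θ=269°: |BD| = 5.1161
θ=269°: circle(B,8.00) ∩ circle(D,10.00): a=-0.9602, h=7.9422
θ=269°:   candidates: C₊=(-2.5113,6.6015) cross=40.633; C₋=(0.5930,-8.9765) cross=-40.633
θ=269°:   branch - wants cross < 0 → take C=(0.5930,-8.9765) (cross=-40.633)
θ=269°: ex = (C−B)/|BC| = (0.0763,-0.9971); ey = (0.9971,0.0763)
θ=269°: P = B + 2.97·ex + 0.92·ey = (1.1265,-3.8910)
θ=294°: B = A + 1.00·(cos294°, sin294°) = (0.4067, -0.9135)
θ=294°: |BD| = 4.6832
θ=294°: circle(B,8.00) ∩ circle(D,10.00): a=-1.5019, h=7.8578
θ=294°:   candidates: C₊=(-2.5991,6.5003) cross=36.800; C₋=(0.4665,-8.9133) cross=-36.800
θ=294°:   branch - wants cross < 0 → take C=(0.4665,-8.9133) (cross=-36.800)
θ=294°: ex = (C−B)/|BC| = (0.0075,-1.0000); ey = (1.0000,0.0075)
θ=294°: P = B + 2.97·ex + 0.92·ey = (1.3489,-3.8766)

θ=230°: 0.56 -3.63
θ=260°: 1.01 -3.86
θ=269°: 1.13 -3.89
θ=294°: 1.35 -3.88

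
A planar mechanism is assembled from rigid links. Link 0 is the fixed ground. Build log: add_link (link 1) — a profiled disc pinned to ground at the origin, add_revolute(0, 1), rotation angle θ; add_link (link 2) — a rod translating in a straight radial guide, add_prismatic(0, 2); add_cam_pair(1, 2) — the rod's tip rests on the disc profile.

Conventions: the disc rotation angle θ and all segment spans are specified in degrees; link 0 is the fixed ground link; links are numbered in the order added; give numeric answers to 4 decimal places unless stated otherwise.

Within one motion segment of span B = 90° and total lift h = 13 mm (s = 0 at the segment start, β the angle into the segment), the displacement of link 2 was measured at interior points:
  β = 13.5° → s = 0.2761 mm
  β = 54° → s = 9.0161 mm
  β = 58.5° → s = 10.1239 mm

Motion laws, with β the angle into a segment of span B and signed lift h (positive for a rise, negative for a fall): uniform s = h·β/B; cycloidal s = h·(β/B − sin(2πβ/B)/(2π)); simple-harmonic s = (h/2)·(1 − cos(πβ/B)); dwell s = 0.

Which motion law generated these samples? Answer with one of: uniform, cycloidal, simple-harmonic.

candidates at β/B = r: uniform s = h·r (linear in β); cycloidal s = h·(r − sin(2πr)/(2π)); simple-harmonic s = (h/2)(1 − cos(πr))
β=13.5°: printed 0.2761 | uniform 1.9500, cycloidal 0.2761, simple-harmonic 0.7085
β=54°: printed 9.0161 | uniform 7.8000, cycloidal 9.0161, simple-harmonic 8.5086
β=58.5°: printed 10.1239 | uniform 8.4500, cycloidal 10.1239, simple-harmonic 9.4509
only one law matches every sample → cycloidal

cycloidal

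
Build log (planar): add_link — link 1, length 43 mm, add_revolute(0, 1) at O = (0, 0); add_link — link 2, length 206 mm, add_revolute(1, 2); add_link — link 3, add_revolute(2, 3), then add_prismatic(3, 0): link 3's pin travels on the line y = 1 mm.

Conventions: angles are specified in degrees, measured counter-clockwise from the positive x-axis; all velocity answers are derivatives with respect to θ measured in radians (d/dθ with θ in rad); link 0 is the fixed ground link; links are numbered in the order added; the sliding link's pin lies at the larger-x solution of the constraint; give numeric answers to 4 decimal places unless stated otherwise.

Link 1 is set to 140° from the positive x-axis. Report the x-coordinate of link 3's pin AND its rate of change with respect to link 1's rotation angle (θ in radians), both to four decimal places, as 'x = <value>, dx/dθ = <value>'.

geometry: r = 43 mm, L = 206 mm, e = 1 mm
crank pin P = (r cos θ, r sin θ) = (-32.939911, 27.639867)
h = r sin θ − e = 27.639867 − 1 = 26.639867
x = r cos θ + √(L² − h²) = -32.939911 + 204.270207 = 171.330296
dx/dθ = −r sin θ − h·r cos θ/√(L² − h²) (θ in radians; h = 26.639867) = -23.344014

x = 171.3303, dx/dθ = -23.3440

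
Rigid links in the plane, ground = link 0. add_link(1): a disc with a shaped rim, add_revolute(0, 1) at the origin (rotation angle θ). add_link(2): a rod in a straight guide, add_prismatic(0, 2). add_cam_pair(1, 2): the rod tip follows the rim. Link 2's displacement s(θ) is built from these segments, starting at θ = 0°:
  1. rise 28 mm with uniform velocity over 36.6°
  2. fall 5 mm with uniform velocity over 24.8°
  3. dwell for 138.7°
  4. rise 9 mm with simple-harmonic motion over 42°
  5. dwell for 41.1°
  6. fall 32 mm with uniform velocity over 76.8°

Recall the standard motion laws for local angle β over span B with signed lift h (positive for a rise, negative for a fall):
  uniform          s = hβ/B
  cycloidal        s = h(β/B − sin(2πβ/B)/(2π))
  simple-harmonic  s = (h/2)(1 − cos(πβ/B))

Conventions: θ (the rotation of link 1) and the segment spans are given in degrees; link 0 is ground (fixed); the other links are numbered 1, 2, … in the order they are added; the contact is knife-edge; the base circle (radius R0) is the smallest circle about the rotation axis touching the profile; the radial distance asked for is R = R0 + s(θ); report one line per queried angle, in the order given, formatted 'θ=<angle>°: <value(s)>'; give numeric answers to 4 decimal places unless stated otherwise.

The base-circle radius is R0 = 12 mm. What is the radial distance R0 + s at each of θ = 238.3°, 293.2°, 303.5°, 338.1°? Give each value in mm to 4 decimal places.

segment 1 (0° to 36.6°, uniform, h = 28) is passed completely: s = 0.0000 + (28) = 28.0000
segment 2 (36.6° to 61.4°, uniform, h = -5) is passed completely: s = 28.0000 + (-5) = 23.0000
segment 3 (61.4° to 200.1°, dwell): s unchanged at 23.0000
θ = 238.3° falls in segment 4 (200.1° to 242.1°, simple-harmonic, h = 9): β = 238.3 − 200.1 = 38.2°, B = 42°; Δs = 9/2·(1 − cos(π·0.9095)) = 8.8194; s = 23.0000 + 8.8194 = 31.8194
segment 4 (200.1° to 242.1°, simple-harmonic, h = 9) is passed completely: s = 23.0000 + (9) = 32.0000
segment 5 (242.1° to 283.2°, dwell): s unchanged at 32.0000
θ = 293.2° falls in segment 6 (283.2° to 360°, uniform, h = -32): β = 293.2 − 283.2 = 10°, B = 76.8°; Δs = -32·10/76.8 = -4.1667; s = 32.0000 − 4.1667 = 27.8333
θ = 303.5° falls in segment 6 (283.2° to 360°, uniform, h = -32): β = 303.5 − 283.2 = 20.3°, B = 76.8°; Δs = -32·20.3/76.8 = -8.4583; s = 32.0000 − 8.4583 = 23.5417
θ = 338.1° falls in segment 6 (283.2° to 360°, uniform, h = -32): β = 338.1 − 283.2 = 54.9°, B = 76.8°; Δs = -32·54.9/76.8 = -22.8750; s = 32.0000 − 22.8750 = 9.1250
θ=238.3°: R = R0 + s = 12 + 31.8194 = 43.8194
θ=293.2°: R = R0 + s = 12 + 27.8333 = 39.8333
θ=303.5°: R = R0 + s = 12 + 23.5417 = 35.5417
θ=338.1°: R = R0 + s = 12 + 9.1250 = 21.1250

θ=238.3°: 43.8194
θ=293.2°: 39.8333
θ=303.5°: 35.5417
θ=338.1°: 21.1250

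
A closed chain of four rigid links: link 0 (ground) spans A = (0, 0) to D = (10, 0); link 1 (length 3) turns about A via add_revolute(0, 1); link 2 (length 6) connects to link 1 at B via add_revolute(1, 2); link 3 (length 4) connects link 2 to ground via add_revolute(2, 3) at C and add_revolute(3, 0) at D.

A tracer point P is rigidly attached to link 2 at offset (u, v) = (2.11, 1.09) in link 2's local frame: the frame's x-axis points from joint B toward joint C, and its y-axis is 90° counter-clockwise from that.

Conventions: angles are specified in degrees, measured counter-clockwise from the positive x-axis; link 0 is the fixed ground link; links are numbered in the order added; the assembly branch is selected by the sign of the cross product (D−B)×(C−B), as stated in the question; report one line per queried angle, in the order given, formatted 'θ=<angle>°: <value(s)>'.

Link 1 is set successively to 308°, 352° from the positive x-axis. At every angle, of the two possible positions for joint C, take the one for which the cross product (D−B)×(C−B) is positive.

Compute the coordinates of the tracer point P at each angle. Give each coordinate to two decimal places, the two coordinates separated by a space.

A=(0,0), D=(10.00,0)
θ=308°: B = A + 3.00·(cos308°, sin308°) = (1.8470, -2.3640)
θ=308°: |BD| = 8.4888
θ=308°: circle(B,6.00) ∩ circle(D,4.00): a=5.4224, h=2.5685
θ=308°:   candidates: C₊=(6.3396,1.6129) cross=21.804; C₋=(7.7702,-3.3208) cross=-21.804
θ=308°:   branch + wants cross > 0 → take C=(6.3396,1.6129) (cross=21.804)
θ=308°: ex = (C−B)/|BC| = (0.7488,0.6628); ey = (-0.6628,0.7488)
θ=308°: P = B + 2.11·ex + 1.09·ey = (2.7044,-0.1493)
θ=352°: B = A + 3.00·(cos352°, sin352°) = (2.9708, -0.4175)
θ=352°: |BD| = 7.0416
θ=352°: circle(B,6.00) ∩ circle(D,4.00): a=4.9409, h=3.4040
θ=352°:   candidates: C₊=(7.7012,3.2735) cross=23.970; C₋=(8.1049,-3.5226) cross=-23.970
θ=352°:   branch + wants cross > 0 → take C=(7.7012,3.2735) (cross=23.970)
θ=352°: ex = (C−B)/|BC| = (0.7884,0.6152); ey = (-0.6152,0.7884)
θ=352°: P = B + 2.11·ex + 1.09·ey = (3.9638,1.7398)

θ=308°: 2.70 -0.15
θ=352°: 3.96 1.74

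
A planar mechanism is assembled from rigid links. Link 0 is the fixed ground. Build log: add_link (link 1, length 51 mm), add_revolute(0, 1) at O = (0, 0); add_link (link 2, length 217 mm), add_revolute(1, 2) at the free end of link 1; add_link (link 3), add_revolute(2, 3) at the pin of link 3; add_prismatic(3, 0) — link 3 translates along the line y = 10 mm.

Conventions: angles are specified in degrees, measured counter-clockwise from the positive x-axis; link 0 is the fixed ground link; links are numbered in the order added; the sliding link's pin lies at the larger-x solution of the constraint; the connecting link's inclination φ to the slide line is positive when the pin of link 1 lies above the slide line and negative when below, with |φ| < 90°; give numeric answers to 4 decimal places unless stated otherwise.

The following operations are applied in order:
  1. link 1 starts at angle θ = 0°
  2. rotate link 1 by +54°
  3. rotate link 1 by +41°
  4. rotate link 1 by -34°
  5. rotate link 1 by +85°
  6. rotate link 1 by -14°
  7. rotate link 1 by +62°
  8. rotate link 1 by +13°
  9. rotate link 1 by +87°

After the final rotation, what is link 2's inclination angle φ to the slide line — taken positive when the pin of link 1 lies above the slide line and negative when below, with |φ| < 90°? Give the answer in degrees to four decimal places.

geometry: r = 51 mm, L = 217 mm, e = 10 mm; θ starts at 0°
rotate link 1 by +54°: θ ← 0° +54° = 54°
rotate link 1 by +41°: θ ← 54° +41° = 95°
rotate link 1 by -34°: θ ← 95° -34° = 61°
rotate link 1 by +85°: θ ← 61° +85° = 146°
rotate link 1 by -14°: θ ← 146° -14° = 132°
rotate link 1 by +62°: θ ← 132° +62° = 194°
rotate link 1 by +13°: θ ← 194° +13° = 207°
rotate link 1 by +87°: θ ← 207° +87° = 294°
h = r sin θ − e = -46.590818 − 10 = -56.590818
sin φ = h / L = -56.590818 / 217 = -0.26078718
φ = arcsin(-0.26078718) = -15.116776°

-15.1168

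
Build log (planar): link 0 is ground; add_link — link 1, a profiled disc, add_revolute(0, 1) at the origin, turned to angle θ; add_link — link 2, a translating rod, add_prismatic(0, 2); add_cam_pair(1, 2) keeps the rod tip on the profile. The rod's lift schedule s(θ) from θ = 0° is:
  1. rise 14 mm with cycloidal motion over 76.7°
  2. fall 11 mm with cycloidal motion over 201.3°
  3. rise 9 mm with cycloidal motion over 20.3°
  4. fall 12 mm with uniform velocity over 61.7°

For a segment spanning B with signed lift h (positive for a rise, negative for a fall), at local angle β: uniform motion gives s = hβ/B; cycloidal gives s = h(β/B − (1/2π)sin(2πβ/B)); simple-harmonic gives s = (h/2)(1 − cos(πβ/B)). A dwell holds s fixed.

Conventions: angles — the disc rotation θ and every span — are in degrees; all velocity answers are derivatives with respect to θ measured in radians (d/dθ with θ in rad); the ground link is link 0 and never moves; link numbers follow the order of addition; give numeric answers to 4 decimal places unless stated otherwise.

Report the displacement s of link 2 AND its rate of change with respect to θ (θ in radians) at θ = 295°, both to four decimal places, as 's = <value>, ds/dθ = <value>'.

seg 1 [0°–76.7°] cycloidal, h=14: full span → s += 14 → s = 14.0000
seg 2 [76.7°–278°] cycloidal, h=-11: full span → s += -11 → s = 3.0000
seg 3 [278°–298.3°] cycloidal, h=9: θ=295° here. β=17, B=20.3. 9·(0.8374 − sin(2π·0.8374)/(2π)) = 8.7586 → s = 11.7586
velocity in seg [278°–298.3°] (cycloidal), θ in radians: β = 17° = 0.2967 rad, B = 20.3° = 0.3543 rad; ds/dθ = (h/B)(1 − cos(2πβ/B)) = (9/0.3543)(1 − cos(2π·0.8374)) = 12.137905 mm/rad

s = 11.7586, ds/dθ = 12.1379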